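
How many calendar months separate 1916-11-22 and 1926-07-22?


From November 1916 to July 1926
10 years * 12 = 120 months, minus 4 months = 116

116 months


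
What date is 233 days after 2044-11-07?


Start: 2044-11-07, add 233 days
November 2044 has 30 days: 30 - 7 = 23 days to November 30 -> 210 left
December 2044 has 31 days -> 179 left
January 2045 has 31 days -> 148 left
February 2045 has 28 days -> 120 left
March 2045 has 31 days -> 89 left
April 2045 has 30 days -> 59 left
May 2045 has 31 days -> 28 left
June 2045: 28 <= 30 -> lands on June 28

Result: 2045-06-28


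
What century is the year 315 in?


Century = (year - 1) // 100 + 1
= (315 - 1) // 100 + 1
= 314 // 100 + 1
= 3 + 1

4th century


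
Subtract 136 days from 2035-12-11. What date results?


Start: 2035-12-11, subtract 136 days
Back 11 days from December 11 reaches November 30, 2035 -> 125 left
November 2035 has 30 days -> back to October 31, 2035 -> 95 left
October 2035 has 31 days -> back to September 30, 2035 -> 64 left
September 2035 has 30 days -> back to August 31, 2035 -> 34 left
August 2035 has 31 days -> back to July 31, 2035 -> 3 left
July 2035: 31 - 3 = 28 -> lands on July 28

Result: 2035-07-28


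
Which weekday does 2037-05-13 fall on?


Date: May 13, 2037
Anchor: Jan 1, 2037. With p = 2037 - 1 = 2036: (p + p//4 - p//100 + p//400) mod 7 = (2036 + 509 - 20 + 5) mod 7 = 2530 mod 7 = 3 -> Thursday (Mon=0 ... Sun=6)
Days before May (Jan-Apr): 120; offset = 120 + 13 - 1 = 132
Weekday index = (3 + 132) mod 7 = 2

Day of the week: Wednesday


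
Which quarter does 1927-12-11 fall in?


Month: December (month 12)
Q1: Jan-Mar, Q2: Apr-Jun, Q3: Jul-Sep, Q4: Oct-Dec

Q4


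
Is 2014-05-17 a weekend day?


Anchor: Jan 1, 2014. With p = 2014 - 1 = 2013: (p + p//4 - p//100 + p//400) mod 7 = (2013 + 503 - 20 + 5) mod 7 = 2501 mod 7 = 2 -> Wednesday (Mon=0 ... Sun=6)
Day of year: 137; offset = 136
Weekday index = (2 + 136) mod 7 = 5 -> Saturday
Weekend days: Saturday, Sunday

Yes


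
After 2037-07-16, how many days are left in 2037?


Day of year: 197 of 365
Remaining = 365 - 197

168 days


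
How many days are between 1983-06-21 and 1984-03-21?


From 1983-06-21 to 1984-03-21
1983-06-21: days before June = 31 + 28 + 31 + 30 + 31 = 151 (1983 is not a leap year); day of year = 151 + 21 = 172
1984-03-21: days before March = 31 + 29 = 60 (1984 is a leap year); day of year = 60 + 21 = 81
Rest of 1983: 365 - 172 = 193
Total = 193 + 81 = 274

274 days


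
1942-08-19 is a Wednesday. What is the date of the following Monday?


Current: Wednesday
Target: Monday
Days ahead: 5

Next Monday: 1942-08-24


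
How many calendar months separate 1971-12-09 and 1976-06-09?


From December 1971 to June 1976
5 years * 12 = 60 months, minus 6 months = 54

54 months


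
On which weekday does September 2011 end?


September 2011 has 30 days
Anchor: Jan 1, 2011. With p = 2011 - 1 = 2010: (p + p//4 - p//100 + p//400) mod 7 = (2010 + 502 - 20 + 5) mod 7 = 2497 mod 7 = 5 -> Saturday (Mon=0 ... Sun=6)
Days before September (Jan-Aug): 243; September 1 index = (5 + 243) mod 7 = 3 -> Thursday
Last day offset: 30 - 1 = 29 days
Weekday index = (3 + 29) mod 7 = 4

Friday, September 30


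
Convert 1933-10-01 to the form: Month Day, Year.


ISO 1933-10-01 parses as year=1933, month=10, day=01
Month 10 -> October

October 1, 1933


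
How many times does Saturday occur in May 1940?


May 1940 has 31 days
Anchor: Jan 1, 1940. With p = 1940 - 1 = 1939: (p + p//4 - p//100 + p//400) mod 7 = (1939 + 484 - 19 + 4) mod 7 = 2408 mod 7 = 0 -> Monday (Mon=0 ... Sun=6)
Days before May (Jan-Apr): 121; May 1 index = (0 + 121) mod 7 = 2 -> Wednesday
First Saturday is May 4
Saturdays: 4, 11, 18, 25

4 Saturdays


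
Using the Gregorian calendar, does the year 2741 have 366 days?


Gregorian leap year rule: divisible by 4, but not by 100, unless also by 400.
2741 is not divisible by 4 -> not a leap year

No


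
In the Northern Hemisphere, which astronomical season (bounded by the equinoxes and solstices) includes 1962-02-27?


Date: February 27
Astronomical Winter (approx.; exact equinox/solstice day varies by year): December 21 to March 19
February 27 falls within the Winter window

Winter


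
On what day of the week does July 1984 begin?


Target: July 1, 1984
Anchor: Jan 1, 1984. With p = 1984 - 1 = 1983: (p + p//4 - p//100 + p//400) mod 7 = (1983 + 495 - 19 + 4) mod 7 = 2463 mod 7 = 6 -> Sunday (Mon=0 ... Sun=6)
Days before July (Jan-Jun): 182 days
Weekday index = (6 + 182) mod 7 = 6

Sunday


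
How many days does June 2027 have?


June 2027

30 days


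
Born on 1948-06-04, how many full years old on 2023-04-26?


Birth: 1948-06-04
Reference: 2023-04-26
Year difference: 2023 - 1948 = 75
Birthday not yet reached in 2023, subtract 1

74 years old


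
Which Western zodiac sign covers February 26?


Date: February 26
Conventional tropical zodiac dates: Pisces from February 19 onward; Aries starts March 21
February 26 falls within the Pisces range

Pisces


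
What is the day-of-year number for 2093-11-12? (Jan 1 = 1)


Date: November 12, 2093
Days in months 1 through 10: 304
Plus 12 days in November

Day of year: 316


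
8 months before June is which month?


June is month 6
6 - 8 = -2; wrap: -2 + 12 = 10

October


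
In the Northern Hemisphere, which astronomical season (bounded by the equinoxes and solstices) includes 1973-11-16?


Date: November 16
Astronomical Autumn (approx.; exact equinox/solstice day varies by year): September 22 to December 20
November 16 falls within the Autumn window

Autumn


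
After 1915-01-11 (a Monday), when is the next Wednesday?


Current: Monday
Target: Wednesday
Days ahead: 2

Next Wednesday: 1915-01-13


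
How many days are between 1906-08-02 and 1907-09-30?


From 1906-08-02 to 1907-09-30
1906-08-02: days before August = 31 + 28 + 31 + 30 + 31 + 30 + 31 = 212 (1906 is not a leap year); day of year = 212 + 2 = 214
1907-09-30: days before September = 31 + 28 + 31 + 30 + 31 + 30 + 31 + 31 = 243 (1907 is not a leap year); day of year = 243 + 30 = 273
Rest of 1906: 365 - 214 = 151
Total = 151 + 273 = 424

424 days


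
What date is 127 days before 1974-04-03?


Start: 1974-04-03, subtract 127 days
Back 3 days from April 3 reaches March 31, 1974 -> 124 left
March 1974 has 31 days -> back to February 28, 1974 -> 93 left
February 1974 has 28 days -> back to January 31, 1974 -> 65 left
January 1974 has 31 days -> back to December 31, 1973 -> 34 left
December 1973 has 31 days -> back to November 30, 1973 -> 3 left
November 1973: 30 - 3 = 27 -> lands on November 27

Result: 1973-11-27


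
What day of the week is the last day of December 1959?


December 1959 has 31 days
Anchor: Jan 1, 1959. With p = 1959 - 1 = 1958: (p + p//4 - p//100 + p//400) mod 7 = (1958 + 489 - 19 + 4) mod 7 = 2432 mod 7 = 3 -> Thursday (Mon=0 ... Sun=6)
Days before December (Jan-Nov): 334; December 1 index = (3 + 334) mod 7 = 1 -> Tuesday
Last day offset: 31 - 1 = 30 days
Weekday index = (1 + 30) mod 7 = 3

Thursday, December 31


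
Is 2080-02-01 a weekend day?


Anchor: Jan 1, 2080. With p = 2080 - 1 = 2079: (p + p//4 - p//100 + p//400) mod 7 = (2079 + 519 - 20 + 5) mod 7 = 2583 mod 7 = 0 -> Monday (Mon=0 ... Sun=6)
Day of year: 32; offset = 31
Weekday index = (0 + 31) mod 7 = 3 -> Thursday
Weekend days: Saturday, Sunday

No


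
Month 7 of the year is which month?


Month 7 of 12

July


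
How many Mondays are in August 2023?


August 2023 has 31 days
Anchor: Jan 1, 2023. With p = 2023 - 1 = 2022: (p + p//4 - p//100 + p//400) mod 7 = (2022 + 505 - 20 + 5) mod 7 = 2512 mod 7 = 6 -> Sunday (Mon=0 ... Sun=6)
Days before August (Jan-Jul): 212; August 1 index = (6 + 212) mod 7 = 1 -> Tuesday
First Monday is August 7
Mondays: 7, 14, 21, 28

4 Mondays


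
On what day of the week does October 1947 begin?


Target: October 1, 1947
Anchor: Jan 1, 1947. With p = 1947 - 1 = 1946: (p + p//4 - p//100 + p//400) mod 7 = (1946 + 486 - 19 + 4) mod 7 = 2417 mod 7 = 2 -> Wednesday (Mon=0 ... Sun=6)
Days before October (Jan-Sep): 273 days
Weekday index = (2 + 273) mod 7 = 2

Wednesday


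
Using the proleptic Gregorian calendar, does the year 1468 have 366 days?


Gregorian leap year rule: divisible by 4, but not by 100, unless also by 400.
1468 is divisible by 4 but not 100 -> leap year

Yes


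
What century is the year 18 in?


Century = (year - 1) // 100 + 1
= (18 - 1) // 100 + 1
= 17 // 100 + 1
= 0 + 1

1st century


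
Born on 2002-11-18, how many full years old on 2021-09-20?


Birth: 2002-11-18
Reference: 2021-09-20
Year difference: 2021 - 2002 = 19
Birthday not yet reached in 2021, subtract 1

18 years old


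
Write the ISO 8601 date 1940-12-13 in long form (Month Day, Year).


ISO 1940-12-13 parses as year=1940, month=12, day=13
Month 12 -> December

December 13, 1940


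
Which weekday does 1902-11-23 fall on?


Date: November 23, 1902
Anchor: Jan 1, 1902. With p = 1902 - 1 = 1901: (p + p//4 - p//100 + p//400) mod 7 = (1901 + 475 - 19 + 4) mod 7 = 2361 mod 7 = 2 -> Wednesday (Mon=0 ... Sun=6)
Days before November (Jan-Oct): 304; offset = 304 + 23 - 1 = 326
Weekday index = (2 + 326) mod 7 = 6

Day of the week: Sunday


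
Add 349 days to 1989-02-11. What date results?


Start: 1989-02-11, add 349 days
February 1989 has 28 days: 28 - 11 = 17 days to February 28 -> 332 left
March 1989 has 31 days -> 301 left
April 1989 has 30 days -> 271 left
May 1989 has 31 days -> 240 left
June 1989 has 30 days -> 210 left
July 1989 has 31 days -> 179 left
August 1989 has 31 days -> 148 left
September 1989 has 30 days -> 118 left
October 1989 has 31 days -> 87 left
November 1989 has 30 days -> 57 left
December 1989 has 31 days -> 26 left
January 1990: 26 <= 31 -> lands on January 26

Result: 1990-01-26


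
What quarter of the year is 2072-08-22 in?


Month: August (month 8)
Q1: Jan-Mar, Q2: Apr-Jun, Q3: Jul-Sep, Q4: Oct-Dec

Q3


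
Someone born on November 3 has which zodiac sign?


Date: November 3
Conventional tropical zodiac dates: Scorpio from October 23 onward; Sagittarius starts November 22
November 3 falls within the Scorpio range

Scorpio


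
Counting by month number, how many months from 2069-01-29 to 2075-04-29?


From January 2069 to April 2075
6 years * 12 = 72 months, plus 3 months = 75

75 months


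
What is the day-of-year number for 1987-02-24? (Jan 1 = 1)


Date: February 24, 1987
Days in months 1 through 1: 31
Plus 24 days in February

Day of year: 55


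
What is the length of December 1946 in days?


December 1946

31 days


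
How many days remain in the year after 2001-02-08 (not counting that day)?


Day of year: 39 of 365
Remaining = 365 - 39

326 days


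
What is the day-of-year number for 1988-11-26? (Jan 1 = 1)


Date: November 26, 1988
Days in months 1 through 10: 305
Plus 26 days in November

Day of year: 331


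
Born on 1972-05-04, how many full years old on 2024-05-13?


Birth: 1972-05-04
Reference: 2024-05-13
Year difference: 2024 - 1972 = 52

52 years old


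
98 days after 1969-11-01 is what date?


Start: 1969-11-01, add 98 days
November 1969 has 30 days: 30 - 1 = 29 days to November 30 -> 69 left
December 1969 has 31 days -> 38 left
January 1970 has 31 days -> 7 left
February 1970: 7 <= 28 -> lands on February 7

Result: 1970-02-07


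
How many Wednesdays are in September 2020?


September 2020 has 30 days
Anchor: Jan 1, 2020. With p = 2020 - 1 = 2019: (p + p//4 - p//100 + p//400) mod 7 = (2019 + 504 - 20 + 5) mod 7 = 2508 mod 7 = 2 -> Wednesday (Mon=0 ... Sun=6)
Days before September (Jan-Aug): 244; September 1 index = (2 + 244) mod 7 = 1 -> Tuesday
First Wednesday is September 2
Wednesdays: 2, 9, 16, 23, 30

5 Wednesdays


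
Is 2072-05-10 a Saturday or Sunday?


Anchor: Jan 1, 2072. With p = 2072 - 1 = 2071: (p + p//4 - p//100 + p//400) mod 7 = (2071 + 517 - 20 + 5) mod 7 = 2573 mod 7 = 4 -> Friday (Mon=0 ... Sun=6)
Day of year: 131; offset = 130
Weekday index = (4 + 130) mod 7 = 1 -> Tuesday
Weekend days: Saturday, Sunday

No


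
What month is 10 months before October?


October is month 10
10 - 10 = 0; wrap: 0 + 12 = 12

December


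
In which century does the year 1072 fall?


Century = (year - 1) // 100 + 1
= (1072 - 1) // 100 + 1
= 1071 // 100 + 1
= 10 + 1

11th century


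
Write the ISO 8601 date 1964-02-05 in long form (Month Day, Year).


ISO 1964-02-05 parses as year=1964, month=02, day=05
Month 2 -> February

February 5, 1964


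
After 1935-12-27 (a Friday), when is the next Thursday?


Current: Friday
Target: Thursday
Days ahead: 6

Next Thursday: 1936-01-02


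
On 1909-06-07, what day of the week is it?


Date: June 7, 1909
Anchor: Jan 1, 1909. With p = 1909 - 1 = 1908: (p + p//4 - p//100 + p//400) mod 7 = (1908 + 477 - 19 + 4) mod 7 = 2370 mod 7 = 4 -> Friday (Mon=0 ... Sun=6)
Days before June (Jan-May): 151; offset = 151 + 7 - 1 = 157
Weekday index = (4 + 157) mod 7 = 0

Day of the week: Monday


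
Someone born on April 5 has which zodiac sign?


Date: April 5
Conventional tropical zodiac dates: Aries from March 21 onward; Taurus starts April 20
April 5 falls within the Aries range

Aries


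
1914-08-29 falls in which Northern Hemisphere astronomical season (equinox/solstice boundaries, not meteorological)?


Date: August 29
Astronomical Summer (approx.; exact equinox/solstice day varies by year): June 21 to September 21
August 29 falls within the Summer window

Summer


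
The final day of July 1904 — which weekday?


July 1904 has 31 days
Anchor: Jan 1, 1904. With p = 1904 - 1 = 1903: (p + p//4 - p//100 + p//400) mod 7 = (1903 + 475 - 19 + 4) mod 7 = 2363 mod 7 = 4 -> Friday (Mon=0 ... Sun=6)
Days before July (Jan-Jun): 182; July 1 index = (4 + 182) mod 7 = 4 -> Friday
Last day offset: 31 - 1 = 30 days
Weekday index = (4 + 30) mod 7 = 6

Sunday, July 31


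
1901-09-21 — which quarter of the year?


Month: September (month 9)
Q1: Jan-Mar, Q2: Apr-Jun, Q3: Jul-Sep, Q4: Oct-Dec

Q3


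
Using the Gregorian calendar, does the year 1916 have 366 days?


Gregorian leap year rule: divisible by 4, but not by 100, unless also by 400.
1916 is divisible by 4 but not 100 -> leap year

Yes


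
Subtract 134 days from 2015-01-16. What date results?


Start: 2015-01-16, subtract 134 days
Back 16 days from January 16 reaches December 31, 2014 -> 118 left
December 2014 has 31 days -> back to November 30, 2014 -> 87 left
November 2014 has 30 days -> back to October 31, 2014 -> 57 left
October 2014 has 31 days -> back to September 30, 2014 -> 26 left
September 2014: 30 - 26 = 4 -> lands on September 4

Result: 2014-09-04


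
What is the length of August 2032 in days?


August 2032

31 days


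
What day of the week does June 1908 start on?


Target: June 1, 1908
Anchor: Jan 1, 1908. With p = 1908 - 1 = 1907: (p + p//4 - p//100 + p//400) mod 7 = (1907 + 476 - 19 + 4) mod 7 = 2368 mod 7 = 2 -> Wednesday (Mon=0 ... Sun=6)
Days before June (Jan-May): 152 days
Weekday index = (2 + 152) mod 7 = 0

Monday


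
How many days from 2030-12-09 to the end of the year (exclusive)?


Day of year: 343 of 365
Remaining = 365 - 343

22 days


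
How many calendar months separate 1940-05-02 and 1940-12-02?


From May 1940 to December 1940
0 years * 12 = 0 months, plus 7 months = 7

7 months


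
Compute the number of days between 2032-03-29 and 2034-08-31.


From 2032-03-29 to 2034-08-31
2032-03-29: days before March = 31 + 29 = 60 (2032 is a leap year); day of year = 60 + 29 = 89
2034-08-31: days before August = 31 + 28 + 31 + 30 + 31 + 30 + 31 = 212 (2034 is not a leap year); day of year = 212 + 31 = 243
Rest of 2032: 366 - 89 = 277
Full years 2033 (365): 365
Total = 277 + 365 + 243 = 885

885 days


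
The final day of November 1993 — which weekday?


November 1993 has 30 days
Anchor: Jan 1, 1993. With p = 1993 - 1 = 1992: (p + p//4 - p//100 + p//400) mod 7 = (1992 + 498 - 19 + 4) mod 7 = 2475 mod 7 = 4 -> Friday (Mon=0 ... Sun=6)
Days before November (Jan-Oct): 304; November 1 index = (4 + 304) mod 7 = 0 -> Monday
Last day offset: 30 - 1 = 29 days
Weekday index = (0 + 29) mod 7 = 1

Tuesday, November 30


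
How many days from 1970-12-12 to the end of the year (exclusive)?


Day of year: 346 of 365
Remaining = 365 - 346

19 days


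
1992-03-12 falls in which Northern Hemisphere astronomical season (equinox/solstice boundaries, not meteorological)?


Date: March 12
Astronomical Winter (approx.; exact equinox/solstice day varies by year): December 21 to March 19
March 12 falls within the Winter window

Winter


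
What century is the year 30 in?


Century = (year - 1) // 100 + 1
= (30 - 1) // 100 + 1
= 29 // 100 + 1
= 0 + 1

1st century


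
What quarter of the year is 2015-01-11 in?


Month: January (month 1)
Q1: Jan-Mar, Q2: Apr-Jun, Q3: Jul-Sep, Q4: Oct-Dec

Q1


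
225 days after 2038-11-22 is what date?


Start: 2038-11-22, add 225 days
November 2038 has 30 days: 30 - 22 = 8 days to November 30 -> 217 left
December 2038 has 31 days -> 186 left
January 2039 has 31 days -> 155 left
February 2039 has 28 days -> 127 left
March 2039 has 31 days -> 96 left
April 2039 has 30 days -> 66 left
May 2039 has 31 days -> 35 left
June 2039 has 30 days -> 5 left
July 2039: 5 <= 31 -> lands on July 5

Result: 2039-07-05


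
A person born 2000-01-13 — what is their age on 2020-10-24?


Birth: 2000-01-13
Reference: 2020-10-24
Year difference: 2020 - 2000 = 20

20 years old


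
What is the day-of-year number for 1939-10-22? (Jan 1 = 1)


Date: October 22, 1939
Days in months 1 through 9: 273
Plus 22 days in October

Day of year: 295


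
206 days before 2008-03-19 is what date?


Start: 2008-03-19, subtract 206 days
Back 19 days from March 19 reaches February 29, 2008 -> 187 left
February 2008 has 29 days -> back to January 31, 2008 -> 158 left
January 2008 has 31 days -> back to December 31, 2007 -> 127 left
December 2007 has 31 days -> back to November 30, 2007 -> 96 left
November 2007 has 30 days -> back to October 31, 2007 -> 66 left
October 2007 has 31 days -> back to September 30, 2007 -> 35 left
September 2007 has 30 days -> back to August 31, 2007 -> 5 left
August 2007: 31 - 5 = 26 -> lands on August 26

Result: 2007-08-26


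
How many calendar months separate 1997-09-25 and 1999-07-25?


From September 1997 to July 1999
2 years * 12 = 24 months, minus 2 months = 22

22 months


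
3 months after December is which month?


December is month 12
12 + 3 = 15; wrap: 15 - 12 = 3

March


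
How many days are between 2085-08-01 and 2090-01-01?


From 2085-08-01 to 2090-01-01
2085-08-01: days before August = 31 + 28 + 31 + 30 + 31 + 30 + 31 = 212 (2085 is not a leap year); day of year = 212 + 1 = 213
2090-01-01: day of year = 1
Rest of 2085: 365 - 213 = 152
Full years 2086 (365), 2087 (365), 2088 (366), 2089 (365): 1461
Total = 152 + 1461 + 1 = 1614

1614 days


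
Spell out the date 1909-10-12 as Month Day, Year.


ISO 1909-10-12 parses as year=1909, month=10, day=12
Month 10 -> October

October 12, 1909


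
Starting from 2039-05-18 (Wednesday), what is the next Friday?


Current: Wednesday
Target: Friday
Days ahead: 2

Next Friday: 2039-05-20


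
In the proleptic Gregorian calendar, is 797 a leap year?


Gregorian leap year rule: divisible by 4, but not by 100, unless also by 400.
797 is not divisible by 4 -> not a leap year

No


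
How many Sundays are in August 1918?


August 1918 has 31 days
Anchor: Jan 1, 1918. With p = 1918 - 1 = 1917: (p + p//4 - p//100 + p//400) mod 7 = (1917 + 479 - 19 + 4) mod 7 = 2381 mod 7 = 1 -> Tuesday (Mon=0 ... Sun=6)
Days before August (Jan-Jul): 212; August 1 index = (1 + 212) mod 7 = 3 -> Thursday
First Sunday is August 4
Sundays: 4, 11, 18, 25

4 Sundays


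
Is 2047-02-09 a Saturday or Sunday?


Anchor: Jan 1, 2047. With p = 2047 - 1 = 2046: (p + p//4 - p//100 + p//400) mod 7 = (2046 + 511 - 20 + 5) mod 7 = 2542 mod 7 = 1 -> Tuesday (Mon=0 ... Sun=6)
Day of year: 40; offset = 39
Weekday index = (1 + 39) mod 7 = 5 -> Saturday
Weekend days: Saturday, Sunday

Yes


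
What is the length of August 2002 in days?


August 2002

31 days


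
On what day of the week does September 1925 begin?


Target: September 1, 1925
Anchor: Jan 1, 1925. With p = 1925 - 1 = 1924: (p + p//4 - p//100 + p//400) mod 7 = (1924 + 481 - 19 + 4) mod 7 = 2390 mod 7 = 3 -> Thursday (Mon=0 ... Sun=6)
Days before September (Jan-Aug): 243 days
Weekday index = (3 + 243) mod 7 = 1

Tuesday


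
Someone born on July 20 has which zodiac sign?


Date: July 20
Conventional tropical zodiac dates: Cancer from June 21 onward; Leo starts July 23
July 20 falls within the Cancer range

Cancer


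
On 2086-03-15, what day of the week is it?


Date: March 15, 2086
Anchor: Jan 1, 2086. With p = 2086 - 1 = 2085: (p + p//4 - p//100 + p//400) mod 7 = (2085 + 521 - 20 + 5) mod 7 = 2591 mod 7 = 1 -> Tuesday (Mon=0 ... Sun=6)
Days before March (Jan-Feb): 59; offset = 59 + 15 - 1 = 73
Weekday index = (1 + 73) mod 7 = 4

Day of the week: Friday


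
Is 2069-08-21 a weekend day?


Anchor: Jan 1, 2069. With p = 2069 - 1 = 2068: (p + p//4 - p//100 + p//400) mod 7 = (2068 + 517 - 20 + 5) mod 7 = 2570 mod 7 = 1 -> Tuesday (Mon=0 ... Sun=6)
Day of year: 233; offset = 232
Weekday index = (1 + 232) mod 7 = 2 -> Wednesday
Weekend days: Saturday, Sunday

No


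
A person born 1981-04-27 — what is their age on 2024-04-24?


Birth: 1981-04-27
Reference: 2024-04-24
Year difference: 2024 - 1981 = 43
Birthday not yet reached in 2024, subtract 1

42 years old


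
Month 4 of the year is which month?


Month 4 of 12

April


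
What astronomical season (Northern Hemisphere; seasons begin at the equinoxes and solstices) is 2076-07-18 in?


Date: July 18
Astronomical Summer (approx.; exact equinox/solstice day varies by year): June 21 to September 21
July 18 falls within the Summer window

Summer


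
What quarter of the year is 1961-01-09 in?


Month: January (month 1)
Q1: Jan-Mar, Q2: Apr-Jun, Q3: Jul-Sep, Q4: Oct-Dec

Q1


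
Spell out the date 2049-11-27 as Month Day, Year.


ISO 2049-11-27 parses as year=2049, month=11, day=27
Month 11 -> November

November 27, 2049


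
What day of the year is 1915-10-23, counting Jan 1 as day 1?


Date: October 23, 1915
Days in months 1 through 9: 273
Plus 23 days in October

Day of year: 296


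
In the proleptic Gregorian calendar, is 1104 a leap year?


Gregorian leap year rule: divisible by 4, but not by 100, unless also by 400.
1104 is divisible by 4 but not 100 -> leap year

Yes


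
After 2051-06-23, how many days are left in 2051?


Day of year: 174 of 365
Remaining = 365 - 174

191 days


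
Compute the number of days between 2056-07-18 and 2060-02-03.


From 2056-07-18 to 2060-02-03
2056-07-18: days before July = 31 + 29 + 31 + 30 + 31 + 30 = 182 (2056 is a leap year); day of year = 182 + 18 = 200
2060-02-03: days before February = 31; day of year = 31 + 3 = 34
Rest of 2056: 366 - 200 = 166
Full years 2057 (365), 2058 (365), 2059 (365): 1095
Total = 166 + 1095 + 34 = 1295

1295 days


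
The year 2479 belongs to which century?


Century = (year - 1) // 100 + 1
= (2479 - 1) // 100 + 1
= 2478 // 100 + 1
= 24 + 1

25th century


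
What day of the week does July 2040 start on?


Target: July 1, 2040
Anchor: Jan 1, 2040. With p = 2040 - 1 = 2039: (p + p//4 - p//100 + p//400) mod 7 = (2039 + 509 - 20 + 5) mod 7 = 2533 mod 7 = 6 -> Sunday (Mon=0 ... Sun=6)
Days before July (Jan-Jun): 182 days
Weekday index = (6 + 182) mod 7 = 6

Sunday


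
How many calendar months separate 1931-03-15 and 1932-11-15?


From March 1931 to November 1932
1 year * 12 = 12 months, plus 8 months = 20

20 months


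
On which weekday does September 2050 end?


September 2050 has 30 days
Anchor: Jan 1, 2050. With p = 2050 - 1 = 2049: (p + p//4 - p//100 + p//400) mod 7 = (2049 + 512 - 20 + 5) mod 7 = 2546 mod 7 = 5 -> Saturday (Mon=0 ... Sun=6)
Days before September (Jan-Aug): 243; September 1 index = (5 + 243) mod 7 = 3 -> Thursday
Last day offset: 30 - 1 = 29 days
Weekday index = (3 + 29) mod 7 = 4

Friday, September 30


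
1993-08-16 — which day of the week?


Date: August 16, 1993
Anchor: Jan 1, 1993. With p = 1993 - 1 = 1992: (p + p//4 - p//100 + p//400) mod 7 = (1992 + 498 - 19 + 4) mod 7 = 2475 mod 7 = 4 -> Friday (Mon=0 ... Sun=6)
Days before August (Jan-Jul): 212; offset = 212 + 16 - 1 = 227
Weekday index = (4 + 227) mod 7 = 0

Day of the week: Monday


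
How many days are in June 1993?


June 1993

30 days


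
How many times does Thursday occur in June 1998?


June 1998 has 30 days
Anchor: Jan 1, 1998. With p = 1998 - 1 = 1997: (p + p//4 - p//100 + p//400) mod 7 = (1997 + 499 - 19 + 4) mod 7 = 2481 mod 7 = 3 -> Thursday (Mon=0 ... Sun=6)
Days before June (Jan-May): 151; June 1 index = (3 + 151) mod 7 = 0 -> Monday
First Thursday is June 4
Thursdays: 4, 11, 18, 25

4 Thursdays


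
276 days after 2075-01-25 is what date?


Start: 2075-01-25, add 276 days
January 2075 has 31 days: 31 - 25 = 6 days to January 31 -> 270 left
February 2075 has 28 days -> 242 left
March 2075 has 31 days -> 211 left
April 2075 has 30 days -> 181 left
May 2075 has 31 days -> 150 left
June 2075 has 30 days -> 120 left
July 2075 has 31 days -> 89 left
August 2075 has 31 days -> 58 left
September 2075 has 30 days -> 28 left
October 2075: 28 <= 31 -> lands on October 28

Result: 2075-10-28


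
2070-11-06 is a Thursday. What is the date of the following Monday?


Current: Thursday
Target: Monday
Days ahead: 4

Next Monday: 2070-11-10


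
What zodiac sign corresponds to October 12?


Date: October 12
Conventional tropical zodiac dates: Libra from September 23 onward; Scorpio starts October 23
October 12 falls within the Libra range

Libra


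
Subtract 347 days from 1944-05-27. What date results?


Start: 1944-05-27, subtract 347 days
Back 27 days from May 27 reaches April 30, 1944 -> 320 left
April 1944 has 30 days -> back to March 31, 1944 -> 290 left
March 1944 has 31 days -> back to February 29, 1944 -> 259 left
February 1944 has 29 days -> back to January 31, 1944 -> 230 left
January 1944 has 31 days -> back to December 31, 1943 -> 199 left
December 1943 has 31 days -> back to November 30, 1943 -> 168 left
November 1943 has 30 days -> back to October 31, 1943 -> 138 left
October 1943 has 31 days -> back to September 30, 1943 -> 107 left
September 1943 has 30 days -> back to August 31, 1943 -> 77 left
August 1943 has 31 days -> back to July 31, 1943 -> 46 left
July 1943 has 31 days -> back to June 30, 1943 -> 15 left
June 1943: 30 - 15 = 15 -> lands on June 15

Result: 1943-06-15


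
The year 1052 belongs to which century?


Century = (year - 1) // 100 + 1
= (1052 - 1) // 100 + 1
= 1051 // 100 + 1
= 10 + 1

11th century


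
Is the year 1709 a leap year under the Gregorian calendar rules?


Gregorian leap year rule: divisible by 4, but not by 100, unless also by 400.
1709 is not divisible by 4 -> not a leap year

No


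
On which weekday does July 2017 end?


July 2017 has 31 days
Anchor: Jan 1, 2017. With p = 2017 - 1 = 2016: (p + p//4 - p//100 + p//400) mod 7 = (2016 + 504 - 20 + 5) mod 7 = 2505 mod 7 = 6 -> Sunday (Mon=0 ... Sun=6)
Days before July (Jan-Jun): 181; July 1 index = (6 + 181) mod 7 = 5 -> Saturday
Last day offset: 31 - 1 = 30 days
Weekday index = (5 + 30) mod 7 = 0

Monday, July 31


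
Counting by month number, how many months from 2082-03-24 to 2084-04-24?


From March 2082 to April 2084
2 years * 12 = 24 months, plus 1 month = 25

25 months


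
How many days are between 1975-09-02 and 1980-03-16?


From 1975-09-02 to 1980-03-16
1975-09-02: days before September = 31 + 28 + 31 + 30 + 31 + 30 + 31 + 31 = 243 (1975 is not a leap year); day of year = 243 + 2 = 245
1980-03-16: days before March = 31 + 29 = 60 (1980 is a leap year); day of year = 60 + 16 = 76
Rest of 1975: 365 - 245 = 120
Full years 1976 (366), 1977 (365), 1978 (365), 1979 (365): 1461
Total = 120 + 1461 + 76 = 1657

1657 days


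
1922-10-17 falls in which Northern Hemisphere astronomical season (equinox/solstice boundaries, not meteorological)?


Date: October 17
Astronomical Autumn (approx.; exact equinox/solstice day varies by year): September 22 to December 20
October 17 falls within the Autumn window

Autumn


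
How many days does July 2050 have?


July 2050

31 days


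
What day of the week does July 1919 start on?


Target: July 1, 1919
Anchor: Jan 1, 1919. With p = 1919 - 1 = 1918: (p + p//4 - p//100 + p//400) mod 7 = (1918 + 479 - 19 + 4) mod 7 = 2382 mod 7 = 2 -> Wednesday (Mon=0 ... Sun=6)
Days before July (Jan-Jun): 181 days
Weekday index = (2 + 181) mod 7 = 1

Tuesday


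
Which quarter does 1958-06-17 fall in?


Month: June (month 6)
Q1: Jan-Mar, Q2: Apr-Jun, Q3: Jul-Sep, Q4: Oct-Dec

Q2


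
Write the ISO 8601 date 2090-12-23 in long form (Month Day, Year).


ISO 2090-12-23 parses as year=2090, month=12, day=23
Month 12 -> December

December 23, 2090


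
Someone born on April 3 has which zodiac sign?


Date: April 3
Conventional tropical zodiac dates: Aries from March 21 onward; Taurus starts April 20
April 3 falls within the Aries range

Aries


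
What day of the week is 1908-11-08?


Date: November 8, 1908
Anchor: Jan 1, 1908. With p = 1908 - 1 = 1907: (p + p//4 - p//100 + p//400) mod 7 = (1907 + 476 - 19 + 4) mod 7 = 2368 mod 7 = 2 -> Wednesday (Mon=0 ... Sun=6)
Days before November (Jan-Oct): 305; offset = 305 + 8 - 1 = 312
Weekday index = (2 + 312) mod 7 = 6

Day of the week: Sunday


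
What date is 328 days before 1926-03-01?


Start: 1926-03-01, subtract 328 days
Back 1 day from March 1 reaches February 28, 1926 -> 327 left
February 1926 has 28 days -> back to January 31, 1926 -> 299 left
January 1926 has 31 days -> back to December 31, 1925 -> 268 left
December 1925 has 31 days -> back to November 30, 1925 -> 237 left
November 1925 has 30 days -> back to October 31, 1925 -> 207 left
October 1925 has 31 days -> back to September 30, 1925 -> 176 left
September 1925 has 30 days -> back to August 31, 1925 -> 146 left
August 1925 has 31 days -> back to July 31, 1925 -> 115 left
July 1925 has 31 days -> back to June 30, 1925 -> 84 left
June 1925 has 30 days -> back to May 31, 1925 -> 54 left
May 1925 has 31 days -> back to April 30, 1925 -> 23 left
April 1925: 30 - 23 = 7 -> lands on April 7

Result: 1925-04-07


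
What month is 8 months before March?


March is month 3
3 - 8 = -5; wrap: -5 + 12 = 7

July


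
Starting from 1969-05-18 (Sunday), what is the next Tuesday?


Current: Sunday
Target: Tuesday
Days ahead: 2

Next Tuesday: 1969-05-20


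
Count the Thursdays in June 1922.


June 1922 has 30 days
Anchor: Jan 1, 1922. With p = 1922 - 1 = 1921: (p + p//4 - p//100 + p//400) mod 7 = (1921 + 480 - 19 + 4) mod 7 = 2386 mod 7 = 6 -> Sunday (Mon=0 ... Sun=6)
Days before June (Jan-May): 151; June 1 index = (6 + 151) mod 7 = 3 -> Thursday
First Thursday is June 1
Thursdays: 1, 8, 15, 22, 29

5 Thursdays


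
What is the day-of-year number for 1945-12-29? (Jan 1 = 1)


Date: December 29, 1945
Days in months 1 through 11: 334
Plus 29 days in December

Day of year: 363


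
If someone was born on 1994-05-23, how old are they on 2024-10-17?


Birth: 1994-05-23
Reference: 2024-10-17
Year difference: 2024 - 1994 = 30

30 years old


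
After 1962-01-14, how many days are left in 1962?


Day of year: 14 of 365
Remaining = 365 - 14

351 days


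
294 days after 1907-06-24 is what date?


Start: 1907-06-24, add 294 days
June 1907 has 30 days: 30 - 24 = 6 days to June 30 -> 288 left
July 1907 has 31 days -> 257 left
August 1907 has 31 days -> 226 left
September 1907 has 30 days -> 196 left
October 1907 has 31 days -> 165 left
November 1907 has 30 days -> 135 left
December 1907 has 31 days -> 104 left
January 1908 has 31 days -> 73 left
February 1908 has 29 days -> 44 left
March 1908 has 31 days -> 13 left
April 1908: 13 <= 30 -> lands on April 13

Result: 1908-04-13


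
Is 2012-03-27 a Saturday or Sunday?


Anchor: Jan 1, 2012. With p = 2012 - 1 = 2011: (p + p//4 - p//100 + p//400) mod 7 = (2011 + 502 - 20 + 5) mod 7 = 2498 mod 7 = 6 -> Sunday (Mon=0 ... Sun=6)
Day of year: 87; offset = 86
Weekday index = (6 + 86) mod 7 = 1 -> Tuesday
Weekend days: Saturday, Sunday

No


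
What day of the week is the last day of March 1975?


March 1975 has 31 days
Anchor: Jan 1, 1975. With p = 1975 - 1 = 1974: (p + p//4 - p//100 + p//400) mod 7 = (1974 + 493 - 19 + 4) mod 7 = 2452 mod 7 = 2 -> Wednesday (Mon=0 ... Sun=6)
Days before March (Jan-Feb): 59; March 1 index = (2 + 59) mod 7 = 5 -> Saturday
Last day offset: 31 - 1 = 30 days
Weekday index = (5 + 30) mod 7 = 0

Monday, March 31


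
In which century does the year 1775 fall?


Century = (year - 1) // 100 + 1
= (1775 - 1) // 100 + 1
= 1774 // 100 + 1
= 17 + 1

18th century


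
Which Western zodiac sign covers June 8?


Date: June 8
Conventional tropical zodiac dates: Gemini from May 21 onward; Cancer starts June 21
June 8 falls within the Gemini range

Gemini


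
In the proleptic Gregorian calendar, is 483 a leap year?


Gregorian leap year rule: divisible by 4, but not by 100, unless also by 400.
483 is not divisible by 4 -> not a leap year

No


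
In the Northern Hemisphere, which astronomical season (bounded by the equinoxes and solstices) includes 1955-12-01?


Date: December 1
Astronomical Autumn (approx.; exact equinox/solstice day varies by year): September 22 to December 20
December 1 falls within the Autumn window

Autumn


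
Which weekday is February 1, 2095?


Target: February 1, 2095
Anchor: Jan 1, 2095. With p = 2095 - 1 = 2094: (p + p//4 - p//100 + p//400) mod 7 = (2094 + 523 - 20 + 5) mod 7 = 2602 mod 7 = 5 -> Saturday (Mon=0 ... Sun=6)
Days before February (Jan): 31 days
Weekday index = (5 + 31) mod 7 = 1

Tuesday


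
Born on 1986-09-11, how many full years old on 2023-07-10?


Birth: 1986-09-11
Reference: 2023-07-10
Year difference: 2023 - 1986 = 37
Birthday not yet reached in 2023, subtract 1

36 years old


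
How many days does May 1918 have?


May 1918

31 days


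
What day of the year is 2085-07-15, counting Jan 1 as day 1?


Date: July 15, 2085
Days in months 1 through 6: 181
Plus 15 days in July

Day of year: 196


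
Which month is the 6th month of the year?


Month 6 of 12

June


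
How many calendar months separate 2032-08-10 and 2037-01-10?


From August 2032 to January 2037
5 years * 12 = 60 months, minus 7 months = 53

53 months


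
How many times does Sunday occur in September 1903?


September 1903 has 30 days
Anchor: Jan 1, 1903. With p = 1903 - 1 = 1902: (p + p//4 - p//100 + p//400) mod 7 = (1902 + 475 - 19 + 4) mod 7 = 2362 mod 7 = 3 -> Thursday (Mon=0 ... Sun=6)
Days before September (Jan-Aug): 243; September 1 index = (3 + 243) mod 7 = 1 -> Tuesday
First Sunday is September 6
Sundays: 6, 13, 20, 27

4 Sundays


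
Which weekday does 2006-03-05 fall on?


Date: March 5, 2006
Anchor: Jan 1, 2006. With p = 2006 - 1 = 2005: (p + p//4 - p//100 + p//400) mod 7 = (2005 + 501 - 20 + 5) mod 7 = 2491 mod 7 = 6 -> Sunday (Mon=0 ... Sun=6)
Days before March (Jan-Feb): 59; offset = 59 + 5 - 1 = 63
Weekday index = (6 + 63) mod 7 = 6

Day of the week: Sunday


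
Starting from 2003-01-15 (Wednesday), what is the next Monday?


Current: Wednesday
Target: Monday
Days ahead: 5

Next Monday: 2003-01-20


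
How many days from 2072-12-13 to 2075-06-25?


From 2072-12-13 to 2075-06-25
2072-12-13: days before December = 31 + 29 + 31 + 30 + 31 + 30 + 31 + 31 + 30 + 31 + 30 = 335 (2072 is a leap year); day of year = 335 + 13 = 348
2075-06-25: days before June = 31 + 28 + 31 + 30 + 31 = 151 (2075 is not a leap year); day of year = 151 + 25 = 176
Rest of 2072: 366 - 348 = 18
Full years 2073 (365), 2074 (365): 730
Total = 18 + 730 + 176 = 924

924 days


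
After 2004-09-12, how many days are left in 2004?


Day of year: 256 of 366
Remaining = 366 - 256

110 days


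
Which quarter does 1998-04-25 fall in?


Month: April (month 4)
Q1: Jan-Mar, Q2: Apr-Jun, Q3: Jul-Sep, Q4: Oct-Dec

Q2


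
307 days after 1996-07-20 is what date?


Start: 1996-07-20, add 307 days
July 1996 has 31 days: 31 - 20 = 11 days to July 31 -> 296 left
August 1996 has 31 days -> 265 left
September 1996 has 30 days -> 235 left
October 1996 has 31 days -> 204 left
November 1996 has 30 days -> 174 left
December 1996 has 31 days -> 143 left
January 1997 has 31 days -> 112 left
February 1997 has 28 days -> 84 left
March 1997 has 31 days -> 53 left
April 1997 has 30 days -> 23 left
May 1997: 23 <= 31 -> lands on May 23

Result: 1997-05-23


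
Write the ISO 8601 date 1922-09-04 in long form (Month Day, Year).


ISO 1922-09-04 parses as year=1922, month=09, day=04
Month 9 -> September

September 4, 1922


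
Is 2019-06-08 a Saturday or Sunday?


Anchor: Jan 1, 2019. With p = 2019 - 1 = 2018: (p + p//4 - p//100 + p//400) mod 7 = (2018 + 504 - 20 + 5) mod 7 = 2507 mod 7 = 1 -> Tuesday (Mon=0 ... Sun=6)
Day of year: 159; offset = 158
Weekday index = (1 + 158) mod 7 = 5 -> Saturday
Weekend days: Saturday, Sunday

Yes


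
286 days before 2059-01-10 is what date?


Start: 2059-01-10, subtract 286 days
Back 10 days from January 10 reaches December 31, 2058 -> 276 left
December 2058 has 31 days -> back to November 30, 2058 -> 245 left
November 2058 has 30 days -> back to October 31, 2058 -> 215 left
October 2058 has 31 days -> back to September 30, 2058 -> 184 left
September 2058 has 30 days -> back to August 31, 2058 -> 154 left
August 2058 has 31 days -> back to July 31, 2058 -> 123 left
July 2058 has 31 days -> back to June 30, 2058 -> 92 left
June 2058 has 30 days -> back to May 31, 2058 -> 62 left
May 2058 has 31 days -> back to April 30, 2058 -> 31 left
April 2058 has 30 days -> back to March 31, 2058 -> 1 left
March 2058: 31 - 1 = 30 -> lands on March 30

Result: 2058-03-30


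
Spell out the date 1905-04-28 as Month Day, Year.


ISO 1905-04-28 parses as year=1905, month=04, day=28
Month 4 -> April

April 28, 1905


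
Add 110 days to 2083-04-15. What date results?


Start: 2083-04-15, add 110 days
April 2083 has 30 days: 30 - 15 = 15 days to April 30 -> 95 left
May 2083 has 31 days -> 64 left
June 2083 has 30 days -> 34 left
July 2083 has 31 days -> 3 left
August 2083: 3 <= 31 -> lands on August 3

Result: 2083-08-03


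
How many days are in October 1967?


October 1967

31 days


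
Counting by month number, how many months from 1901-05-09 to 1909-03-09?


From May 1901 to March 1909
8 years * 12 = 96 months, minus 2 months = 94

94 months


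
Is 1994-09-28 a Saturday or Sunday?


Anchor: Jan 1, 1994. With p = 1994 - 1 = 1993: (p + p//4 - p//100 + p//400) mod 7 = (1993 + 498 - 19 + 4) mod 7 = 2476 mod 7 = 5 -> Saturday (Mon=0 ... Sun=6)
Day of year: 271; offset = 270
Weekday index = (5 + 270) mod 7 = 2 -> Wednesday
Weekend days: Saturday, Sunday

No


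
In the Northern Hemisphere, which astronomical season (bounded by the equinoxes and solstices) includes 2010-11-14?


Date: November 14
Astronomical Autumn (approx.; exact equinox/solstice day varies by year): September 22 to December 20
November 14 falls within the Autumn window

Autumn


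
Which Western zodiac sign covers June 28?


Date: June 28
Conventional tropical zodiac dates: Cancer from June 21 onward; Leo starts July 23
June 28 falls within the Cancer range

Cancer


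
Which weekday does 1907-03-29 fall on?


Date: March 29, 1907
Anchor: Jan 1, 1907. With p = 1907 - 1 = 1906: (p + p//4 - p//100 + p//400) mod 7 = (1906 + 476 - 19 + 4) mod 7 = 2367 mod 7 = 1 -> Tuesday (Mon=0 ... Sun=6)
Days before March (Jan-Feb): 59; offset = 59 + 29 - 1 = 87
Weekday index = (1 + 87) mod 7 = 4

Day of the week: Friday
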